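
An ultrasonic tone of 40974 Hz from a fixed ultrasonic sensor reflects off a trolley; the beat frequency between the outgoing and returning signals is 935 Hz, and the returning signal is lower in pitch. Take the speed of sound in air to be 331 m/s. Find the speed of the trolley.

3.8 m/s

Double Doppler shift off a moving reflector: f₂ = f₀ · (v + u)/(v − u) (u > 0 toward emitter).
Returning signal is lower, so f₂ = f₀ − Δf = 40974 − 935 = 40039 Hz.
Rearranging, u = v · (f₂ − f₀)/(f₂ + f₀) = 331 × -935/81013 ≈ -3.8 m/s.
So the trolley is moving at 3.8 m/s away from the emitter.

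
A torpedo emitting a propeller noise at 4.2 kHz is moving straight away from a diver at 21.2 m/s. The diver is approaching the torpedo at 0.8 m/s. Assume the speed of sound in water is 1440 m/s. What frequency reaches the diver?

4.14 kHz

With source receding and observer approaching, f' = f · (v + v_o)/(v + v_s).
f' = 4.2 × (1440 + 0.8)/(1440 + 21.2) = 4.2 × 1440.8/1461.2 ≈ 4.14 kHz.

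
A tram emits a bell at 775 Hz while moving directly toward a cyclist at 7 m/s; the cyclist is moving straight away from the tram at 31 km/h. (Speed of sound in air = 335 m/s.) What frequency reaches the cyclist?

31 km/h = 8.611 m/s.
General Doppler shift: f' = f · (v − v_o)/(v − v_s).
f' = 775 × (335 − 8.611)/(335 − 7) = 775 × 326.39/328 ≈ 771 Hz.

771 Hz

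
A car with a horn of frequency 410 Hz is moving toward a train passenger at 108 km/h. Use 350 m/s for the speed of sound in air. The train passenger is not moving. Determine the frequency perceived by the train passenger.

448 Hz

108 km/h = 30 m/s.
Only the source moves, toward the listener, so f' = f · v/(v − v_s).
f' = 410 × 350/(350 − 30) = 410 × 350/320 ≈ 448 Hz.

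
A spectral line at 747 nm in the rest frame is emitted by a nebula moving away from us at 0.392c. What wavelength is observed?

1130.3 nm

Relativistic Doppler for wavelength: λ' = λ₀ · √((1 + β)/(1 − β)).
λ' = 747 × √(1.3920/0.6080) = 747 × 1.51310 ≈ 1130.3 nm.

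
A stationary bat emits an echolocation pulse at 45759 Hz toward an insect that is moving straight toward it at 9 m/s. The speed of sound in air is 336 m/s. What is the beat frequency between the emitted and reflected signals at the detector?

2519 Hz

The insect first receives the wave as a moving observer: f₁ = f₀ · (v + u)/v = 45759 × (336 + 9)/336 ≈ 46985 Hz.
On reflection it acts as a source moving toward the stationary detector: f₂ = f₁ · v/(v − u) = 46985 × 336/327 ≈ 48278 Hz.
Beat frequency: |f₂ − f₀| = 2u·f₀/(v − u) = 2 × 9 × 45759/327 ≈ 2519 Hz.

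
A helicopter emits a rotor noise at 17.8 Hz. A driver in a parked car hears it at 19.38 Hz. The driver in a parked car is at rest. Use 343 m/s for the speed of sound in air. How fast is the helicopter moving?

28 m/s

f' > f, so the helicopter is approaching.
f' = f · v/(v − v_s) ⇒ v_s = v · |1 − f/f'|.
v_s = 343 × |1 − 17.8/19.38| = 343 × 0.08153 ≈ 28 m/s.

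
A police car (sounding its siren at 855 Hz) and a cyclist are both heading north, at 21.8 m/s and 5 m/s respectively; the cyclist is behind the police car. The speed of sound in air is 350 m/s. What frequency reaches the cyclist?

816 Hz

The cyclist is behind, so the police car is moving away from it while the cyclist is moving toward the police car.
Both move, so f' = f · (v + v_o)/(v + v_s).
f' = 855 × (350 + 5)/(350 + 21.8) = 855 × 355/371.8 ≈ 816 Hz.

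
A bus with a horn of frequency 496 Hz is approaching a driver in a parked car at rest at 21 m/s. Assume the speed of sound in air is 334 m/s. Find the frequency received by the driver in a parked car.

529 Hz

Only the source moves, toward the listener, so f' = f · v/(v − v_s).
f' = 496 × 334/(334 − 21) = 496 × 334/313 ≈ 529 Hz.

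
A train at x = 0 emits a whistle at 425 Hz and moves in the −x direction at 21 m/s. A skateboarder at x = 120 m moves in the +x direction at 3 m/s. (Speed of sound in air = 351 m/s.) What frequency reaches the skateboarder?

The observer lies on the +x side, so the source is heading away from the observer and the observer is heading away from the source.
Both move, so f' = f · (v − v_o)/(v + v_s).
f' = 425 × (351 − 3)/(351 + 21) = 425 × 348/372 ≈ 398 Hz.

398 Hz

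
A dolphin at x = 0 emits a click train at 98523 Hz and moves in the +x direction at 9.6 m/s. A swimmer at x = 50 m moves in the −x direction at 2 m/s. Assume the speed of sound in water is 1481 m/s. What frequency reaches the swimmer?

The observer lies on the +x side, so the source is heading toward the observer and the observer is heading toward the source.
Both move, so f' = f · (v + v_o)/(v − v_s).
f' = 98523 × (1481 + 2)/(1481 − 9.6) = 98523 × 1483/1471.4 ≈ 99300 Hz.

99300 Hz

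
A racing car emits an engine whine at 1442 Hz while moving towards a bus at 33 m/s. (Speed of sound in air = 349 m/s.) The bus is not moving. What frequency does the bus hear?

Only the source moves, toward the listener, so f' = f · v/(v − v_s).
f' = 1442 × 349/(349 − 33) = 1442 × 349/316 ≈ 1593 Hz.

1593 Hz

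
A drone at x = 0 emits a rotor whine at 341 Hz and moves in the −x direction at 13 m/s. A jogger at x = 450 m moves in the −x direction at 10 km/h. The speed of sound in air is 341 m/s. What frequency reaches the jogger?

331 Hz

10 km/h = 2.778 m/s.
The observer lies on the +x side, so the source is heading away from the observer and the observer is heading toward the source.
Both move, so f' = f · (v + v_o)/(v + v_s).
f' = 341 × (341 + 2.778)/(341 + 13) = 341 × 343.78/354 ≈ 331 Hz.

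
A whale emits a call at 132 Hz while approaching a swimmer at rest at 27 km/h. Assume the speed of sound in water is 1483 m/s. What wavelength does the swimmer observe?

11.18 m

27 km/h = 7.5 m/s.
With the source moving toward a stationary observer, f' = f · v/(v − v_s).
f' = 132 × 1483/(1483 − 7.5) ≈ 133 Hz.
λ' = v/f' = 1483/132.671 ≈ 11.18 m.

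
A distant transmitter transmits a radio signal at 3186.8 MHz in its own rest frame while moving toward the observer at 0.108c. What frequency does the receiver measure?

3551.7 MHz

Relativistic Doppler for frequency: f' = f₀ · √((1 + β)/(1 − β)).
f' = 3186.8 × √(1.1080/0.8920) = 3186.8 × 1.11452 ≈ 3551.7 MHz.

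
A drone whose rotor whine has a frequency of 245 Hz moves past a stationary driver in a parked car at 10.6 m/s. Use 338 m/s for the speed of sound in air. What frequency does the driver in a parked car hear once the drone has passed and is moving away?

Receding: f₂ = f · v/(v + v_s) = 245 × 338/348.6 ≈ 238 Hz.

238 Hz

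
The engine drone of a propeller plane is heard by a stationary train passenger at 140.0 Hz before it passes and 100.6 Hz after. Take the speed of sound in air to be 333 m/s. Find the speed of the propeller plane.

f₁/f₂ = (v + v_s)/(v − v_s), so v_s = v · (f₁ − f₂)/(f₁ + f₂).
v_s = 333 × (140.0 − 100.6)/(140.0 + 100.6) = 333 × 39.4/240.6 ≈ 55 m/s.

55 m/s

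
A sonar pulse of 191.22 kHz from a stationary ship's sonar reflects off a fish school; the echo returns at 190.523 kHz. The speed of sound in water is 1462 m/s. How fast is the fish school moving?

Double Doppler shift off a moving reflector: f₂ = f₀ · (v + u)/(v − u) (u > 0 toward emitter).
Rearranging, u = v · (f₂ − f₀)/(f₂ + f₀) = 1462 × -0.697/381.743 ≈ -2.67 m/s.
So the fish school is moving at 2.67 m/s away from the emitter.

2.67 m/s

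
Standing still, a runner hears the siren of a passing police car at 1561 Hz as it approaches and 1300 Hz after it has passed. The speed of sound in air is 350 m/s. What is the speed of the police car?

f₁/f₂ = (v + v_s)/(v − v_s), so v_s = v · (f₁ − f₂)/(f₁ + f₂).
v_s = 350 × (1561 − 1300)/(1561 + 1300) = 350 × 261/2861 ≈ 32 m/s.

32 m/s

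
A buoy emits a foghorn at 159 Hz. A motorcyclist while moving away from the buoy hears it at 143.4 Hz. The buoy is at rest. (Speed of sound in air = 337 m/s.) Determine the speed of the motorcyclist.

f' = f · (v − v_o)/v ⇒ v_o = v · |f'/f − 1|.
v_o = 337 × |143.4/159 − 1| = 337 × 0.09811 ≈ 33 m/s.

33 m/s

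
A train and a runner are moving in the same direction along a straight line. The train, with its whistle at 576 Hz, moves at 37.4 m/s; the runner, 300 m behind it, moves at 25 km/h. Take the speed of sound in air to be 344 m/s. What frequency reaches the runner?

25 km/h = 6.944 m/s.
The runner is behind, so the train is moving away from it while the runner is moving toward the train.
With source receding and observer approaching, f' = f · (v + v_o)/(v + v_s).
f' = 576 × (344 + 6.944)/(344 + 37.4) = 576 × 350.94/381.4 ≈ 530 Hz.

530 Hz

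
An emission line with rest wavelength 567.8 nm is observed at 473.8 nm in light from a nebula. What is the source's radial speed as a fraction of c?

0.179c

λ'/λ₀ = 0.8344 < 1 (blueshift), so the source is approaching.
λ'/λ₀ = √((1 − β)/(1 + β)) for an approaching source ⇒ β = (1 − r²)/(1 + r²) with r = λ'/λ₀.
β = (1 − 0.6963)/(1 + 0.6963) ≈ 0.179.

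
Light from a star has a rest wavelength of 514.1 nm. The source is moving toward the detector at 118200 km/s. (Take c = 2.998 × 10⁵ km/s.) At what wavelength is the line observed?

β = v/c = 118200/299800 = 0.3943.
Relativistic Doppler for wavelength: λ' = λ₀ · √((1 − β)/(1 + β)).
λ' = 514.1 × √(0.6057/1.3943) = 514.1 × 0.65913 ≈ 338.9 nm.

338.9 nm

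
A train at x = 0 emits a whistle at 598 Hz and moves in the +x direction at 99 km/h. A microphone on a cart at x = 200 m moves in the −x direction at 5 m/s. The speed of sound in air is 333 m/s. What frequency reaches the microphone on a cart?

99 km/h = 27.5 m/s.
The observer lies on the +x side, so the source is heading toward the observer and the observer is heading toward the source.
General Doppler shift: f' = f · (v + v_o)/(v − v_s).
f' = 598 × (333 + 5)/(333 − 27.5) = 598 × 338/305.5 ≈ 662 Hz.

662 Hz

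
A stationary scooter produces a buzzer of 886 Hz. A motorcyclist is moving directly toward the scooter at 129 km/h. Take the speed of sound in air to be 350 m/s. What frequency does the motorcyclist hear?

129 km/h = 35.83 m/s.
Moving observer, stationary source: f' = f · (v + v_o)/v.
f' = 886 × (350 + 35.83)/350 = 886 × 385.83/350 ≈ 977 Hz.

977 Hz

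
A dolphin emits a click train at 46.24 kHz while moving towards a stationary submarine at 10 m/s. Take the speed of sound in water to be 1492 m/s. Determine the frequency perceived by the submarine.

46.6 kHz

Only the source moves, toward the listener, so f' = f · v/(v − v_s).
f' = 46.24 × 1492/(1492 − 10) = 46.24 × 1492/1482 ≈ 46.6 kHz.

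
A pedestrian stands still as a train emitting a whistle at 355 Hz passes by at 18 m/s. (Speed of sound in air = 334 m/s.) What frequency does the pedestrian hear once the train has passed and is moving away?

Receding: f₂ = f · v/(v + v_s) = 355 × 334/352 ≈ 337 Hz.

337 Hz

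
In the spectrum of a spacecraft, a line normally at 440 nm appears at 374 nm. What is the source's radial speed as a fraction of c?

λ'/λ₀ = 0.8500 < 1 (blueshift), so the source is approaching.
λ'/λ₀ = √((1 − β)/(1 + β)) for an approaching source ⇒ β = (1 − r²)/(1 + r²) with r = λ'/λ₀.
β = (1 − 0.7225)/(1 + 0.7225) ≈ 0.161.

0.161c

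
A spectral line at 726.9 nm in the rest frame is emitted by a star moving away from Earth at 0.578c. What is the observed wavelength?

1405.6 nm

Relativistic Doppler for wavelength: λ' = λ₀ · √((1 + β)/(1 − β)).
λ' = 726.9 × √(1.5780/0.4220) = 726.9 × 1.93374 ≈ 1405.6 nm.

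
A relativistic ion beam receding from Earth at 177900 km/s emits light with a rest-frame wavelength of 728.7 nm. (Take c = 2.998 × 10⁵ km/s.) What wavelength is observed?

β = v/c = 177900/299800 = 0.5934.
Relativistic Doppler for wavelength: λ' = λ₀ · √((1 + β)/(1 − β)).
λ' = 728.7 × √(1.5934/0.4066) = 728.7 × 1.97959 ≈ 1442.5 nm.

1442.5 nm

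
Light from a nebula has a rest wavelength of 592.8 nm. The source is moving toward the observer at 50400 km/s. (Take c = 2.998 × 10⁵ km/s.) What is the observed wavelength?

β = v/c = 50400/299800 = 0.1681.
Relativistic Doppler for wavelength: λ' = λ₀ · √((1 − β)/(1 + β)).
λ' = 592.8 × √(0.8319/1.1681) = 592.8 × 0.84390 ≈ 500.3 nm.

500.3 nm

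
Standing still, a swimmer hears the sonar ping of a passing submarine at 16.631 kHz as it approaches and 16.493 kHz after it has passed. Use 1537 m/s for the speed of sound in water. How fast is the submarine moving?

6.4 m/s

f₁/f₂ = (v + v_s)/(v − v_s), so v_s = v · (f₁ − f₂)/(f₁ + f₂).
v_s = 1537 × (16.631 − 16.493)/(16.631 + 16.493) = 1537 × 0.138/33.124 ≈ 6.4 m/s.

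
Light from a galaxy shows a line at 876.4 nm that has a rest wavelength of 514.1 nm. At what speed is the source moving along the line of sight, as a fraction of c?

λ'/λ₀ = 1.7047 > 1 (redshift), so the source is receding.
λ'/λ₀ = √((1 + β)/(1 − β)) for a receding source ⇒ β = (r² − 1)/(r² + 1) with r = λ'/λ₀.
β = (2.9061 − 1)/(2.9061 + 1) ≈ 0.488.

0.488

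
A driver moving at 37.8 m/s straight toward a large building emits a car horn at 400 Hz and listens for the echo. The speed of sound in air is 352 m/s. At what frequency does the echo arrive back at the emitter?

496 Hz

The large building receives the sound from a moving source: f₁ = f₀ · v/(v − v_e) = 400 × 352/314.2 ≈ 448 Hz.
On the return leg the driver is a moving observer: f₂ = f₁ · (v + v_e)/v = 448 × 389.8/352 ≈ 496 Hz.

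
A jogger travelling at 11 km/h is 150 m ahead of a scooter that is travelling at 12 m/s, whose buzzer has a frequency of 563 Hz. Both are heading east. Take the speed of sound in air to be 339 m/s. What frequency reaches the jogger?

578 Hz

11 km/h = 3.056 m/s.
The jogger is ahead, so the scooter is moving toward it while the jogger is moving away from the scooter.
Both move, so f' = f · (v − v_o)/(v − v_s).
f' = 563 × (339 − 3.056)/(339 − 12) = 563 × 335.94/327 ≈ 578 Hz.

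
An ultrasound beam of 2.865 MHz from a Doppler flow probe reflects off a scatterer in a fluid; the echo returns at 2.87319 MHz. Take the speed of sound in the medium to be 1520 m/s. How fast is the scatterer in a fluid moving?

2.17 m/s

Double Doppler shift off a moving reflector: f₂ = f₀ · (v + u)/(v − u) (u > 0 toward emitter).
Rearranging, u = v · (f₂ − f₀)/(f₂ + f₀) = 1520 × 0.00819/5.73819 ≈ 2.17 m/s.
So the scatterer in a fluid is moving at 2.17 m/s toward the emitter.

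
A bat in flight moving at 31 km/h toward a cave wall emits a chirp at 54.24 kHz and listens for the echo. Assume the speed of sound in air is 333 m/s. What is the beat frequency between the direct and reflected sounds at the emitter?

2880 Hz

31 km/h = 8.611 m/s.
The cave wall receives the sound from a moving source: f₁ = f₀ · v/(v − v_e) = 54.24 × 333/324.39 ≈ 55.68 kHz.
On the return leg the bat in flight is a moving observer: f₂ = f₁ · (v + v_e)/v = 55.68 × 341.61/333 ≈ 57.12 kHz.
Equivalently f₂ = f₀ · (v + v_e)/(v − v_e).
Beat against the emitted tone (with f₀ = 54240 Hz): |f₂ − f₀| = 2v_e·f₀/(v − v_e) = 2 × 8.611 × 54240/324.39 ≈ 2880 Hz.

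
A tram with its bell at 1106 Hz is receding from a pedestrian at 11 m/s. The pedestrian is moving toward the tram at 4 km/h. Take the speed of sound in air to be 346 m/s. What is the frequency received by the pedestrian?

1075 Hz

4 km/h = 1.111 m/s.
General Doppler shift: f' = f · (v + v_o)/(v + v_s).
f' = 1106 × (346 + 1.111)/(346 + 11) = 1106 × 347.11/357 ≈ 1075 Hz.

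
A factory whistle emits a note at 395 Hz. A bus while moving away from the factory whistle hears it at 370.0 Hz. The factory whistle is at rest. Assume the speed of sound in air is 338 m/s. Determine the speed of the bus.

21.4 m/s

f' = f · (v − v_o)/v ⇒ v_o = v · |f'/f − 1|.
v_o = 338 × |370.0/395 − 1| = 338 × 0.06329 ≈ 21.4 m/s.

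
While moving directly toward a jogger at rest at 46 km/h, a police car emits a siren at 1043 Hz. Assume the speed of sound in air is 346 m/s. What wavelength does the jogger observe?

31.9 cm

46 km/h = 12.78 m/s.
With the source moving toward a stationary observer, f' = f · v/(v − v_s).
f' = 1043 × 346/(346 − 12.78) ≈ 1083 Hz.
λ' = v/f' = 346/1082.99 ≈ 31.9 cm.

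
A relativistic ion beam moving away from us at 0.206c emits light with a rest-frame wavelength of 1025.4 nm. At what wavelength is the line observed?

1263.7 nm

Relativistic Doppler for wavelength: λ' = λ₀ · √((1 + β)/(1 − β)).
λ' = 1025.4 × √(1.2060/0.7940) = 1025.4 × 1.23243 ≈ 1263.7 nm.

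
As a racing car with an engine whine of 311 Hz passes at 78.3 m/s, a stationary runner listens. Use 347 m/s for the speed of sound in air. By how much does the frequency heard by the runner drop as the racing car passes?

Approaching: f₁ = f · v/(v − v_s) = 311 × 347/268.7 ≈ 402 Hz.
Receding: f₂ = f · v/(v + v_s) = 311 × 347/425.3 ≈ 254 Hz.
Drop: f₁ − f₂ = 2f·v·v_s/(v² − v_s²) = 2 × 311 × 347 × 78.3/(347² − 78.3²) ≈ 148 Hz.

148 Hz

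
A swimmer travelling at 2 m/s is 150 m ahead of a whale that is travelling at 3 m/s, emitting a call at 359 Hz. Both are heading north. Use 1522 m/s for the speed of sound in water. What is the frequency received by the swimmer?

The swimmer is ahead, so the whale is moving toward it while the swimmer is moving away from the whale.
With source approaching and observer receding, f' = f · (v − v_o)/(v − v_s).
f' = 359 × (1522 − 2)/(1522 − 3) = 359 × 1520/1519 ≈ 359 Hz.

359 Hz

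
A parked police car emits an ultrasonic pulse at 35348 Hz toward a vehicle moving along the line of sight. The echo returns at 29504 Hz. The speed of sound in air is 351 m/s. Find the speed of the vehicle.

32 m/s

Double Doppler shift off a moving reflector: f₂ = f₀ · (v + u)/(v − u) (u > 0 toward emitter).
Rearranging, u = v · (f₂ − f₀)/(f₂ + f₀) = 351 × -5844/64852 ≈ -32 m/s.
So the vehicle is moving at 32 m/s away from the emitter.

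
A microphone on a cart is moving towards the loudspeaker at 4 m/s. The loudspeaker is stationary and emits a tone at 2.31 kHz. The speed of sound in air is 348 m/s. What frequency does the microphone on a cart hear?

Only the observer moves, toward the source, so f' = f · (v + v_o)/v.
f' = 2.31 × (348 + 4)/348 = 2.31 × 352/348 ≈ 2.34 kHz.

2.34 kHz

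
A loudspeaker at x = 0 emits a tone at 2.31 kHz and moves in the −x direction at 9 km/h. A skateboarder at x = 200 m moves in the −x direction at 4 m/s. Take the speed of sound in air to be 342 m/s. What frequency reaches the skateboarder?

9 km/h = 2.5 m/s.
The observer lies on the +x side, so the source is heading away from the observer and the observer is heading toward the source.
Both move, so f' = f · (v + v_o)/(v + v_s).
f' = 2.31 × (342 + 4)/(342 + 2.5) = 2.31 × 346/344.5 ≈ 2.32 kHz.

2.32 kHz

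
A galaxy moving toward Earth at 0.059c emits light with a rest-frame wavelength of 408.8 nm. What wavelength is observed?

385.4 nm

Relativistic Doppler for wavelength: λ' = λ₀ · √((1 − β)/(1 + β)).
λ' = 408.8 × √(0.9410/1.0590) = 408.8 × 0.94264 ≈ 385.4 nm.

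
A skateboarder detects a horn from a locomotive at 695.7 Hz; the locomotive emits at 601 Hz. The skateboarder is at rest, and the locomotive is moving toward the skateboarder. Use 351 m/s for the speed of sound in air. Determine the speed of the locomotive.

48 m/s

f' = f · v/(v − v_s) ⇒ v_s = v · |1 − f/f'|.
v_s = 351 × |1 − 601/695.7| = 351 × 0.1361 ≈ 48 m/s.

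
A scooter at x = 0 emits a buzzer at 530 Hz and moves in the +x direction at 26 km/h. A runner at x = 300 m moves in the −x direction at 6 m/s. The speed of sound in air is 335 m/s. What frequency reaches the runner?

551 Hz

26 km/h = 7.222 m/s.
The observer lies on the +x side, so the source is heading toward the observer and the observer is heading toward the source.
General Doppler shift: f' = f · (v + v_o)/(v − v_s).
f' = 530 × (335 + 6)/(335 − 7.222) = 530 × 341/327.78 ≈ 551 Hz.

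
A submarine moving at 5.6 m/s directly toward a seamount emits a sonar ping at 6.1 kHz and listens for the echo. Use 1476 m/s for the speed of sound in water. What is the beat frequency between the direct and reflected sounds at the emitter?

The seamount receives the sound from a moving source: f₁ = f₀ · v/(v − v_e) = 6.1 × 1476/1470.4 ≈ 6.1232 kHz.
On the return leg the submarine is a moving observer: f₂ = f₁ · (v + v_e)/v = 6.1232 × 1481.6/1476 ≈ 6.1465 kHz.
Beat against the emitted tone (with f₀ = 6100 Hz): |f₂ − f₀| = 2v_e·f₀/(v − v_e) = 2 × 5.6 × 6100/1470.4 ≈ 46.5 Hz.

46.5 Hz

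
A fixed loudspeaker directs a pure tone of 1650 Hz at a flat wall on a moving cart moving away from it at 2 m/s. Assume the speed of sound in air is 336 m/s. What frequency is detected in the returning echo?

The flat wall on a moving cart first receives the wave as a moving observer: f₁ = f₀ · (v − u)/v = 1650 × (336 − 2)/336 ≈ 1640 Hz.
The reflection then acts as a moving source: f₂ = f₁ · v/(v + u) ≈ 1630 Hz.

1630 Hz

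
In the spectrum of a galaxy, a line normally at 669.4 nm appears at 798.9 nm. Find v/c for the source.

0.175

λ'/λ₀ = 1.1935 > 1 (redshift), so the source is receding.
λ'/λ₀ = √((1 + β)/(1 − β)) for a receding source ⇒ β = (r² − 1)/(r² + 1) with r = λ'/λ₀.
β = (1.4243 − 1)/(1.4243 + 1) ≈ 0.175.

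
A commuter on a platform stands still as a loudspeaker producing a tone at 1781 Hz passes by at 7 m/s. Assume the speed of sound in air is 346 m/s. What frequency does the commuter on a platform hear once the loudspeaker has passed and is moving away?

1746 Hz

Receding: f₂ = f · v/(v + v_s) = 1781 × 346/353 ≈ 1746 Hz.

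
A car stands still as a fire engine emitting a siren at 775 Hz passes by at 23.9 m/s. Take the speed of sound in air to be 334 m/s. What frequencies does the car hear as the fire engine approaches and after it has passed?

835 Hz approaching; 723 Hz receding

Approaching: f₁ = f · v/(v − v_s) = 775 × 334/310.1 ≈ 835 Hz.
Receding: f₂ = f · v/(v + v_s) = 775 × 334/357.9 ≈ 723 Hz.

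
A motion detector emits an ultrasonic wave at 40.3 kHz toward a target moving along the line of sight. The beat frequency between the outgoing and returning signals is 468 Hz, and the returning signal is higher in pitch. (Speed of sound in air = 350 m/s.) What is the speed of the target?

2.02 m/s

Double Doppler shift off a moving reflector: f₂ = f₀ · (v + u)/(v − u) (u > 0 toward emitter).
Returning signal is higher, so f₂ = f₀ + Δf = 40300 + 468 = 40768 Hz.
Rearranging, u = v · (f₂ − f₀)/(f₂ + f₀) = 350 × 468/81068 ≈ 2.02 m/s.
So the target is moving at 2.02 m/s toward the emitter.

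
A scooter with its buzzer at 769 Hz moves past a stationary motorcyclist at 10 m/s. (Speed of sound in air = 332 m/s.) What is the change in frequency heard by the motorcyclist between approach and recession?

Approaching: f₁ = f · v/(v − v_s) = 769 × 332/322 ≈ 792.9 Hz.
Receding: f₂ = f · v/(v + v_s) = 769 × 332/342 ≈ 746.5 Hz.
Drop: f₁ − f₂ = 2f·v·v_s/(v² − v_s²) = 2 × 769 × 332 × 10/(332² − 10²) ≈ 46.4 Hz.

46.4 Hz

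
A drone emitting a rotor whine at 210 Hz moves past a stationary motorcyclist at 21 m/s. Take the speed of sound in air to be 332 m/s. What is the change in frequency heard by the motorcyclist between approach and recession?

26.7 Hz

Approaching: f₁ = f · v/(v − v_s) = 210 × 332/311 ≈ 224.2 Hz.
Receding: f₂ = f · v/(v + v_s) = 210 × 332/353 ≈ 197.5 Hz.
Drop: f₁ − f₂ = 2f·v·v_s/(v² − v_s²) = 2 × 210 × 332 × 21/(332² − 21²) ≈ 26.7 Hz.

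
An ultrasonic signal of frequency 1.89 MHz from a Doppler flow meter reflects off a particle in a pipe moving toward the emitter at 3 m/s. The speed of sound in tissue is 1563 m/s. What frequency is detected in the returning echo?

At the particle in a pipe (a moving observer), f₁ = f₀ · (v + u)/v = 1.89 × 1566/1563 ≈ 1.8936 MHz.
On reflection it acts as a source moving toward the stationary detector: f₂ = f₁ · v/(v − u) = 1.8936 × 1563/1560 ≈ 1.8973 MHz.

1.8973 MHz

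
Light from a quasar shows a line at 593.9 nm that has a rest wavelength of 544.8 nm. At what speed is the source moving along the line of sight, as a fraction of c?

0.086c

λ'/λ₀ = 1.0901 > 1 (redshift), so the source is receding.
λ'/λ₀ = √((1 + β)/(1 − β)) for a receding source ⇒ β = (r² − 1)/(r² + 1) with r = λ'/λ₀.
β = (1.1884 − 1)/(1.1884 + 1) ≈ 0.086.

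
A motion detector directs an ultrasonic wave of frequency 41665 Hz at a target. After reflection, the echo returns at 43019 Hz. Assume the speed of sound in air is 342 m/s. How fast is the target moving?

5.5 m/s

Double Doppler shift off a moving reflector: f₂ = f₀ · (v + u)/(v − u) (u > 0 toward emitter).
Rearranging, u = v · (f₂ − f₀)/(f₂ + f₀) = 342 × 1354/84684 ≈ 5.5 m/s.
So the target is moving at 5.5 m/s toward the emitter.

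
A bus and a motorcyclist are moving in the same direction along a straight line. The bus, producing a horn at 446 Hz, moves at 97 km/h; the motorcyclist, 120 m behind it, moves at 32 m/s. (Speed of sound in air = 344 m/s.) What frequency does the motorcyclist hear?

452 Hz

97 km/h = 26.94 m/s.
The motorcyclist is behind, so the bus is moving away from it while the motorcyclist is moving toward the bus.
Both move, so f' = f · (v + v_o)/(v + v_s).
f' = 446 × (344 + 32)/(344 + 26.94) = 446 × 376/370.94 ≈ 452 Hz.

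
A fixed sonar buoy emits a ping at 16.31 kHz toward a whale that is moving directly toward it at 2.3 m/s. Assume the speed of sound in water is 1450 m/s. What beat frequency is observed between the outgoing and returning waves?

51.8 Hz

The whale first receives the wave as a moving observer: f₁ = f₀ · (v + u)/v = 16.31 × (1450 + 2.3)/1450 ≈ 16.3359 kHz.
The reflection then acts as a moving source: f₂ = f₁ · v/(v − u) ≈ 16.3618 kHz.
Equivalently f₂ = f₀ · (v + u)/(v − u).
Beat frequency (with f₀ = 16310 Hz): |f₂ − f₀| = 2u·f₀/(v − u) = 2 × 2.3 × 16310/1447.7 ≈ 51.8 Hz.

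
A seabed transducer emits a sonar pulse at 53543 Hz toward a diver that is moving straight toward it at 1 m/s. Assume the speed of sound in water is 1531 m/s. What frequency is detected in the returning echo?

The diver first receives the wave as a moving observer: f₁ = f₀ · (v + u)/v = 53543 × (1531 + 1)/1531 ≈ 53578 Hz.
The reflection then acts as a moving source: f₂ = f₁ · v/(v − u) ≈ 53613 Hz.
Equivalently f₂ = f₀ · (v + u)/(v − u).

53613 Hz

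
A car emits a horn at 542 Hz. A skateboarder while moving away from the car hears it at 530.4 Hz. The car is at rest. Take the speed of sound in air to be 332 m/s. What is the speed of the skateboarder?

f' = f · (v − v_o)/v ⇒ v_o = v · |f'/f − 1|.
v_o = 332 × |530.4/542 − 1| = 332 × 0.0214 ≈ 7.1 m/s.

7.1 m/s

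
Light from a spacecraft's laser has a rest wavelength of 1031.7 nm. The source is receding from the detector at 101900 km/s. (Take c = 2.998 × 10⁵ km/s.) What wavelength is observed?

β = v/c = 101900/299800 = 0.3399.
Relativistic Doppler for wavelength: λ' = λ₀ · √((1 + β)/(1 − β)).
λ' = 1031.7 × √(1.3399/0.6601) = 1031.7 × 1.42472 ≈ 1469.9 nm.

1469.9 nm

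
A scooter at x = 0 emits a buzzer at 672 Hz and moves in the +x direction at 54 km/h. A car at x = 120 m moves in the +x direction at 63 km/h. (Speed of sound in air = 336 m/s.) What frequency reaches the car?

667 Hz

54 km/h = 15 m/s; 63 km/h = 17.5 m/s.
The observer lies on the +x side, so the source is heading toward the observer and the observer is heading away from the source.
General Doppler shift: f' = f · (v − v_o)/(v − v_s).
f' = 672 × (336 − 17.5)/(336 − 15) = 672 × 318.5/321 ≈ 667 Hz.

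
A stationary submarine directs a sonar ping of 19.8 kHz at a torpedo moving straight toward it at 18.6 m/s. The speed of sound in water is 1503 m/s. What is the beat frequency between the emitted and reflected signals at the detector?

496 Hz

The torpedo first receives the wave as a moving observer: f₁ = f₀ · (v + u)/v = 19.8 × (1503 + 18.6)/1503 ≈ 20.045 kHz.
The reflection then acts as a moving source: f₂ = f₁ · v/(v − u) ≈ 20.296 kHz.
Beat frequency (with f₀ = 19800 Hz): |f₂ − f₀| = 2u·f₀/(v − u) = 2 × 18.6 × 19800/1484.4 ≈ 496 Hz.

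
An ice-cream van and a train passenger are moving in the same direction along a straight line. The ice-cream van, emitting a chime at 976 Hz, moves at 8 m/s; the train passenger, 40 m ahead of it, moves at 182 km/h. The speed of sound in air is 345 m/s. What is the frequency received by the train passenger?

853 Hz

182 km/h = 50.56 m/s.
The train passenger is ahead, so the ice-cream van is moving toward it while the train passenger is moving away from the ice-cream van.
Both move, so f' = f · (v − v_o)/(v − v_s).
f' = 976 × (345 − 50.56)/(345 − 8) = 976 × 294.44/337 ≈ 853 Hz.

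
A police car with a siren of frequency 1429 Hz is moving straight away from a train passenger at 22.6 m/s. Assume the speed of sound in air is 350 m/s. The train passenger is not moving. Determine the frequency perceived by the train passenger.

Only the source moves, away from the listener, so f' = f · v/(v + v_s).
f' = 1429 × 350/(350 + 22.6) = 1429 × 350/372.6 ≈ 1342 Hz.

1342 Hz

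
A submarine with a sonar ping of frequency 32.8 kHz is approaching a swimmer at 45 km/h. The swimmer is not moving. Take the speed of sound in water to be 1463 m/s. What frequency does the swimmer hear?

45 km/h = 12.5 m/s.
Moving source, stationary observer: f' = f · v/(v − v_s) since the source is approaching.
f' = 32.8 × 1463/(1463 − 12.5) = 32.8 × 1463/1450 ≈ 33.1 kHz.

33.1 kHz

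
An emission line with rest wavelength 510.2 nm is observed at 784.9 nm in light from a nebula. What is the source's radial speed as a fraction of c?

0.406c

λ'/λ₀ = 1.5384 > 1 (redshift), so the source is receding.
λ'/λ₀ = √((1 + β)/(1 − β)) for a receding source ⇒ β = (r² − 1)/(r² + 1) with r = λ'/λ₀.
β = (2.3667 − 1)/(2.3667 + 1) ≈ 0.406.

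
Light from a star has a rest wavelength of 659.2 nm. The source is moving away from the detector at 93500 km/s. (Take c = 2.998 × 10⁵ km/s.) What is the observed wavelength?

β = v/c = 93500/299800 = 0.3119.
Relativistic Doppler for wavelength: λ' = λ₀ · √((1 + β)/(1 − β)).
λ' = 659.2 × √(1.3119/0.6881) = 659.2 × 1.38074 ≈ 910.2 nm.

910.2 nm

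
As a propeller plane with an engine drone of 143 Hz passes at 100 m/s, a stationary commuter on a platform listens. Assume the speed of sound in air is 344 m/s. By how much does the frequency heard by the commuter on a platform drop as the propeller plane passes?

Approaching: f₁ = f · v/(v − v_s) = 143 × 344/244 ≈ 201.6 Hz.
Receding: f₂ = f · v/(v + v_s) = 143 × 344/444 ≈ 110.8 Hz.
Drop: f₁ − f₂ = 2f·v·v_s/(v² − v_s²) = 2 × 143 × 344 × 100/(344² − 100²) ≈ 90.8 Hz.

90.8 Hz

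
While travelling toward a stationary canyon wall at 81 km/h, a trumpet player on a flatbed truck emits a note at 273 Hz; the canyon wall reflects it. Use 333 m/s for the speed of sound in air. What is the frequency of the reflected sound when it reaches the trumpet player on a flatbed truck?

313 Hz

81 km/h = 22.5 m/s.
The canyon wall receives the sound from a moving source: f₁ = f₀ · v/(v − v_e) = 273 × 333/310.5 ≈ 293 Hz.
On the return leg the trumpet player on a flatbed truck is a moving observer: f₂ = f₁ · (v + v_e)/v = 293 × 355.5/333 ≈ 313 Hz.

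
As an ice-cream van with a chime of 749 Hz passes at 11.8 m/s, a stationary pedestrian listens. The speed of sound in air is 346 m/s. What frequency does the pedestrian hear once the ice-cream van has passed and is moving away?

724 Hz

Receding: f₂ = f · v/(v + v_s) = 749 × 346/357.8 ≈ 724 Hz.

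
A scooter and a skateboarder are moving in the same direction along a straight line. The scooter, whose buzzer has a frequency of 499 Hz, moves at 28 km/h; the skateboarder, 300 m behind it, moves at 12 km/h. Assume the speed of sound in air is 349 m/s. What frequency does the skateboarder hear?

28 km/h = 7.778 m/s; 12 km/h = 3.333 m/s.
The skateboarder is behind, so the scooter is moving away from it while the skateboarder is moving toward the scooter.
Both move, so f' = f · (v + v_o)/(v + v_s).
f' = 499 × (349 + 3.333)/(349 + 7.778) = 499 × 352.33/356.78 ≈ 493 Hz.

493 Hz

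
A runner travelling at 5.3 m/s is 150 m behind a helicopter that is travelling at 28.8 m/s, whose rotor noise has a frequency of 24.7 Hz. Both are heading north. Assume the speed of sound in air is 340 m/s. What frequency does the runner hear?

The runner is behind, so the helicopter is moving away from it while the runner is moving toward the helicopter.
With source receding and observer approaching, f' = f · (v + v_o)/(v + v_s).
f' = 24.7 × (340 + 5.3)/(340 + 28.8) = 24.7 × 345.3/368.8 ≈ 23.1 Hz.

23.1 Hz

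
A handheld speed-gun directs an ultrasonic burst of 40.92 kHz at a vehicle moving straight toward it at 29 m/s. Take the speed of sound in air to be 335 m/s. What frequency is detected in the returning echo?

The vehicle first receives the wave as a moving observer: f₁ = f₀ · (v + u)/v = 40.92 × (335 + 29)/335 ≈ 44.5 kHz.
On reflection it acts as a source moving toward the stationary detector: f₂ = f₁ · v/(v − u) = 44.5 × 335/306 ≈ 48.7 kHz.

48.7 kHz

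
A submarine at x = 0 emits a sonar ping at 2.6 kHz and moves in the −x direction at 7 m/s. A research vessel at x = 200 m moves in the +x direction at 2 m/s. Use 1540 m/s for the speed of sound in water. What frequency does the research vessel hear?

The observer lies on the +x side, so the source is heading away from the observer and the observer is heading away from the source.
General Doppler shift: f' = f · (v − v_o)/(v + v_s).
f' = 2.6 × (1540 − 2)/(1540 + 7) = 2.6 × 1538/1547 ≈ 2.58 kHz.

2.58 kHz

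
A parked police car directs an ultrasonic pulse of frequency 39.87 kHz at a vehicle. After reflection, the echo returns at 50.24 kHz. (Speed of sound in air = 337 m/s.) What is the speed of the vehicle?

Double Doppler shift off a moving reflector: f₂ = f₀ · (v + u)/(v − u) (u > 0 toward emitter).
Rearranging, u = v · (f₂ − f₀)/(f₂ + f₀) = 337 × 10.37/90.11 ≈ 39 m/s.
So the vehicle is moving at 39 m/s toward the emitter.

39 m/s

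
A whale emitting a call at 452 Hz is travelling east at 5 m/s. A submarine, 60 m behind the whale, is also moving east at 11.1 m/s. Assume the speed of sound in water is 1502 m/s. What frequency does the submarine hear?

The submarine is behind, so the whale is moving away from it while the submarine is moving toward the whale.
Both move, so f' = f · (v + v_o)/(v + v_s).
f' = 452 × (1502 + 11.1)/(1502 + 5) = 452 × 1513.1/1507 ≈ 454 Hz.

454 Hz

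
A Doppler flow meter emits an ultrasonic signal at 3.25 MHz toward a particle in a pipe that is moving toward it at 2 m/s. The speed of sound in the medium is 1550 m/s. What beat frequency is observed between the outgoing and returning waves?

At the particle in a pipe (a moving observer), f₁ = f₀ · (v + u)/v = 3.25 × 1552/1550 ≈ 3.25419 MHz.
The reflection then acts as a moving source: f₂ = f₁ · v/(v − u) ≈ 3.25840 MHz.
Beat frequency (with f₀ = 3250000 Hz): |f₂ − f₀| = 2u·f₀/(v − u) = 2 × 2 × 3250000/1548 ≈ 8398 Hz.

8398 Hz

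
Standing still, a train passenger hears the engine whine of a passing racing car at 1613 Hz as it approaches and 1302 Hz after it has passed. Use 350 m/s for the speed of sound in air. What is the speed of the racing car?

37 m/s

f₁/f₂ = (v + v_s)/(v − v_s), so v_s = v · (f₁ − f₂)/(f₁ + f₂).
v_s = 350 × (1613 − 1302)/(1613 + 1302) = 350 × 311/2915 ≈ 37 m/s.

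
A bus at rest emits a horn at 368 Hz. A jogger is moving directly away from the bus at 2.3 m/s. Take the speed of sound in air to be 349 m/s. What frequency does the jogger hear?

366 Hz

Only the observer moves, away from the source, so f' = f · (v − v_o)/v.
f' = 368 × (349 − 2.3)/349 = 368 × 346.7/349 ≈ 366 Hz.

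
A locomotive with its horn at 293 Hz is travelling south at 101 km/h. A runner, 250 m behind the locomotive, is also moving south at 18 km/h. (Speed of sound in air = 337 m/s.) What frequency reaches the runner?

274 Hz

101 km/h = 28.06 m/s; 18 km/h = 5 m/s.
The runner is behind, so the locomotive is moving away from it while the runner is moving toward the locomotive.
With source receding and observer approaching, f' = f · (v + v_o)/(v + v_s).
f' = 293 × (337 + 5)/(337 + 28.06) = 293 × 342/365.06 ≈ 274 Hz.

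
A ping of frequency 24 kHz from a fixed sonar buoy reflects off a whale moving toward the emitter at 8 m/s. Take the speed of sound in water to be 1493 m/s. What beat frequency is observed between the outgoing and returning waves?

259 Hz

The whale first receives the wave as a moving observer: f₁ = f₀ · (v + u)/v = 24 × (1493 + 8)/1493 ≈ 24.129 kHz.
On reflection it acts as a source moving toward the stationary detector: f₂ = f₁ · v/(v − u) = 24.129 × 1493/1485 ≈ 24.259 kHz.
Beat frequency (with f₀ = 24000 Hz): |f₂ − f₀| = 2u·f₀/(v − u) = 2 × 8 × 24000/1485 ≈ 259 Hz.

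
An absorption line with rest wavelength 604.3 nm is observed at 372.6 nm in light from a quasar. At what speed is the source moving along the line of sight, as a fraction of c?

0.449

λ'/λ₀ = 0.6166 < 1 (blueshift), so the source is approaching.
λ'/λ₀ = √((1 − β)/(1 + β)) for an approaching source ⇒ β = (1 − r²)/(1 + r²) with r = λ'/λ₀.
β = (1 − 0.3802)/(1 + 0.3802) ≈ 0.449.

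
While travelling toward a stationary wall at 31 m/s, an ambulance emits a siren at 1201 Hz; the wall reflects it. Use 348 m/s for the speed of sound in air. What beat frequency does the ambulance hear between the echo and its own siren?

235 Hz

The wall receives the sound from a moving source: f₁ = f₀ · v/(v − v_e) = 1201 × 348/317 ≈ 1318 Hz.
On the return leg the ambulance is a moving observer: f₂ = f₁ · (v + v_e)/v = 1318 × 379/348 ≈ 1436 Hz.
Equivalently f₂ = f₀ · (v + v_e)/(v − v_e).
Beat against the emitted tone: |f₂ − f₀| = 2v_e·f₀/(v − v_e) = 2 × 31 × 1201/317 ≈ 235 Hz.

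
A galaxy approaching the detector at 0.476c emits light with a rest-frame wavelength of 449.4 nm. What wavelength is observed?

Relativistic Doppler for wavelength: λ' = λ₀ · √((1 − β)/(1 + β)).
λ' = 449.4 × √(0.5240/1.4760) = 449.4 × 0.59583 ≈ 267.8 nm.

267.8 nm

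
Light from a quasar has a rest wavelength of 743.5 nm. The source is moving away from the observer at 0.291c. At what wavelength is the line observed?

1003.3 nm

Relativistic Doppler for wavelength: λ' = λ₀ · √((1 + β)/(1 − β)).
λ' = 743.5 × √(1.2910/0.7090) = 743.5 × 1.34940 ≈ 1003.3 nm.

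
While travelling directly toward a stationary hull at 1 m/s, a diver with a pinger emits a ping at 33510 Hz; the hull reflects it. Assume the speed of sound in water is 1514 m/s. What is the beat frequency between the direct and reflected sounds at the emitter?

44.3 Hz

The hull receives the sound from a moving source: f₁ = f₀ · v/(v − v_e) = 33510 × 1514/1513 ≈ 33532.1 Hz.
On the return leg the diver with a pinger is a moving observer: f₂ = f₁ · (v + v_e)/v = 33532.1 × 1515/1514 ≈ 33554.3 Hz.
Equivalently f₂ = f₀ · (v + v_e)/(v − v_e).
Beat against the emitted tone: |f₂ − f₀| = 2v_e·f₀/(v − v_e) = 2 × 1 × 33510/1513 ≈ 44.3 Hz.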